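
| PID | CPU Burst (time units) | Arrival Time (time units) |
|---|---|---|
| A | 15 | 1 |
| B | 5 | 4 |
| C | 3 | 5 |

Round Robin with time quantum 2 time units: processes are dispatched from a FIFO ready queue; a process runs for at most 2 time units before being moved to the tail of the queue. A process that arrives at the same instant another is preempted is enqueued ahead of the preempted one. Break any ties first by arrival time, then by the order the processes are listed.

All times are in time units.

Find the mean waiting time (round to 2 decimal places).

Gantt: | idle 0-1 | A 1-5 | B 5-7 | C 7-9 | A 9-11 | B 11-13 | C 13-14 | A 14-16 | B 16-17 | A 17-24 |
Completion: A=24  B=17  C=14
Turnaround (C−A): A=23  B=13  C=9
Waiting times: A=8, B=8, C=6
Average waiting = (8+8+6) / 3 = 22/3 = 7.33

7.33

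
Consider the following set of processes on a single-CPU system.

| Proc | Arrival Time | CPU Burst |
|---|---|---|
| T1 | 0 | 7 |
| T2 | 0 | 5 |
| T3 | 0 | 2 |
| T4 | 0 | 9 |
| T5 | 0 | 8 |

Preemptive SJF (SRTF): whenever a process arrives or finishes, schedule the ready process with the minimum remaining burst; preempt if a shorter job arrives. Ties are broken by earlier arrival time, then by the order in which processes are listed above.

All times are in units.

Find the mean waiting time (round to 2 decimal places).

9.00

Schedule: | T3 0-2 | T2 2-7 | T1 7-14 | T5 14-22 | T4 22-31 |
Completion: T1=14  T2=7  T3=2  T4=31  T5=22
Waiting times: T1=7, T2=2, T3=0, T4=22, T5=14
Average waiting = (7+2+0+22+14) / 5 = 45/5 = 9.00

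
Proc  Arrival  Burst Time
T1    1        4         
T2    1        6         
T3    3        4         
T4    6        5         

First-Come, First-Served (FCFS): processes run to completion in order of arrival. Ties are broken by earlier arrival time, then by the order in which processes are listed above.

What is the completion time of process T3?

Gantt: | idle 0-1 | T1 1-5 | T2 5-11 | T3 11-15 | T4 15-20 |
Completion: T1=5  T2=11  T3=15  T4=20
Turnaround (C−A): T1=4  T2=10  T3=12  T4=14

15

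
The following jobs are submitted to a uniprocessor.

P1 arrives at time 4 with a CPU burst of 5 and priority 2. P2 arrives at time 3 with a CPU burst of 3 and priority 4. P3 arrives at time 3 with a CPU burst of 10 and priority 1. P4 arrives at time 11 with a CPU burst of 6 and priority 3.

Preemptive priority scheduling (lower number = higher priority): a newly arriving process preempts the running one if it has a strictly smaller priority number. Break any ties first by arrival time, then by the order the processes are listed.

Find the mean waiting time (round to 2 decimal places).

Gantt: | idle 0-3 | P3 3-13 | P1 13-18 | P4 18-24 | P2 24-27 |
Completion: P1=18  P2=27  P3=13  P4=24
Turnaround (C−A): P1=14  P2=24  P3=10  P4=13
Waiting times: P1=9, P2=21, P3=0, P4=7
Average waiting = (9+21+0+7) / 4 = 37/4 = 9.25

9.25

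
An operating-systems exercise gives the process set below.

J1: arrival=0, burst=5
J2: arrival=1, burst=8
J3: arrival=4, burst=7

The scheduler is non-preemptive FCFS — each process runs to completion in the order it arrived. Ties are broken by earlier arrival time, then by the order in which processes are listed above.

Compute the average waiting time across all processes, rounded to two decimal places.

4.33

Schedule: | J1 0-5 | J2 5-13 | J3 13-20 |
Completion: J1=5  J2=13  J3=20
Waiting times: J1=0, J2=4, J3=9
Average waiting = (0+4+9) / 3 = 13/3 = 4.33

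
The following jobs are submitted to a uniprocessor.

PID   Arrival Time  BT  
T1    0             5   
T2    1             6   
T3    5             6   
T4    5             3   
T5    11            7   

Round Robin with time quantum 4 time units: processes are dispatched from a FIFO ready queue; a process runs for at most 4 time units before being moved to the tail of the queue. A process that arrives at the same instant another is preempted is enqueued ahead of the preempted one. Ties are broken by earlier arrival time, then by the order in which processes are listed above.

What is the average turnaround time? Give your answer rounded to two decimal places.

14.40

Schedule: | T1 0-4 | T2 4-8 | T1 8-9 | T3 9-13 | T4 13-16 | T2 16-18 | T5 18-22 | T3 22-24 | T5 24-27 |
Completion: T1=9  T2=18  T3=24  T4=16  T5=27
Turnaround times: T1=9, T2=17, T3=19, T4=11, T5=16
Average turnaround = (9+17+19+11+16) / 5 = 72/5 = 14.40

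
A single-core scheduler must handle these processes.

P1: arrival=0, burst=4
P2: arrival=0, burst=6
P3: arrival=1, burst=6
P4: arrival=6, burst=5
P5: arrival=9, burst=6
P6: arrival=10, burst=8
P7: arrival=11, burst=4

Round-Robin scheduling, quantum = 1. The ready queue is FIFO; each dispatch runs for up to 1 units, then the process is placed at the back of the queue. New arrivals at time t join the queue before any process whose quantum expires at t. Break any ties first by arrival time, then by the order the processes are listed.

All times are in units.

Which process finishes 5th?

P7

Gantt: | P1 0-1 | P2 1-2 | P3 2-3 | P1 3-4 | P2 4-5 | P3 5-6 | P1 6-7 | P2 7-8 | P4 8-9 | P3 9-10 | P1 10-11 | P2 11-12 | P5 12-13 | P4 13-14 | P6 14-15 | P3 15-16 | P7 16-17 | P2 17-18 | P5 18-19 | P4 19-20 | P6 20-21 | P3 21-22 | P7 22-23 | P2 23-24 | P5 24-25 | P4 25-26 | P6 26-27 | P3 27-28 | P7 28-29 | P5 29-30 | P4 30-31 | P6 31-32 | P7 32-33 | P5 33-34 | P6 34-35 | P5 35-36 | P6 36-39 |
Completion: P1=11  P2=24  P3=28  P4=31  P5=36  P6=39  P7=33
Finish order: P1 → P2 → P3 → P4 → P7 → P5 → P6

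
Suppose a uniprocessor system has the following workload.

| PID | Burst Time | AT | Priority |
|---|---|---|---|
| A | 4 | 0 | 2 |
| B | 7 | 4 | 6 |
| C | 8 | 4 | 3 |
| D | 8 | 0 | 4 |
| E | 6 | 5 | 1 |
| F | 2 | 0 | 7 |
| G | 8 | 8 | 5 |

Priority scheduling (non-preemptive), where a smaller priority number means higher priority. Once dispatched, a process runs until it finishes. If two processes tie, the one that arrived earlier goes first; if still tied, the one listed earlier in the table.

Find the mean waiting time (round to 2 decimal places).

16.29

Timeline: | A 0-4 | C 4-12 | E 12-18 | D 18-26 | G 26-34 | B 34-41 | F 41-43 |
Completion: A=4  B=41  C=12  D=26  E=18  F=43  G=34
Turnaround (C−A): A=4  B=37  C=8  D=26  E=13  F=43  G=26
Waiting times: A=0, B=30, C=0, D=18, E=7, F=41, G=18
Average waiting = (0+30+0+18+7+41+18) / 7 = 114/7 = 16.29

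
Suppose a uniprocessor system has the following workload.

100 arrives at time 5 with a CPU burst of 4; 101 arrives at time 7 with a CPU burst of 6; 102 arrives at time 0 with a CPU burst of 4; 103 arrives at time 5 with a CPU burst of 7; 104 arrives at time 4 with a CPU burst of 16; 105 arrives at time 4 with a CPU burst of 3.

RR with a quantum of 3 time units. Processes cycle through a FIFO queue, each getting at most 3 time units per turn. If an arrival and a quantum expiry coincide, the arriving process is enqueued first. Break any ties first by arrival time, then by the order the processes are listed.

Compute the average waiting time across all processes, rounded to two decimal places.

Schedule: | 102 0-4 | 104 4-7 | 105 7-10 | 100 10-13 | 103 13-16 | 101 16-19 | 104 19-22 | 100 22-23 | 103 23-26 | 101 26-29 | 104 29-32 | 103 32-33 | 104 33-40 |
Completion: 100=23  101=29  102=4  103=33  104=40  105=10
Waiting times: 100=14, 101=16, 102=0, 103=21, 104=20, 105=3
Average waiting = (14+16+0+21+20+3) / 6 = 74/6 = 12.33

12.33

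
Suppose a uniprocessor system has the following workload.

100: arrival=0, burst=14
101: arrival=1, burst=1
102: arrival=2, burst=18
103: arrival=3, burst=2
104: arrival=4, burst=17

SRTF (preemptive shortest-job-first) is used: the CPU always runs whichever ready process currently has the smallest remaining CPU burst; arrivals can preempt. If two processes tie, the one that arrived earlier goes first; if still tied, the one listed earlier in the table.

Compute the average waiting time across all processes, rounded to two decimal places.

9.60

Timeline: | 100 0-1 | 101 1-2 | 100 2-3 | 103 3-5 | 100 5-17 | 104 17-34 | 102 34-52 |
Completion: 100=17  101=2  102=52  103=5  104=34
Waiting times: 100=3, 101=0, 102=32, 103=0, 104=13
Average waiting = (3+0+32+0+13) / 5 = 48/5 = 9.60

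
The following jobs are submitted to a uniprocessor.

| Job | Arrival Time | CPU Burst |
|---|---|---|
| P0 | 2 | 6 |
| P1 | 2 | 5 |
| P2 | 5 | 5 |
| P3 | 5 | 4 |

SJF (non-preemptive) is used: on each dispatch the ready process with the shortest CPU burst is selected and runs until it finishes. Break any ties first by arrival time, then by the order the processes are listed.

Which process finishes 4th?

P0

Timeline: | idle 0-2 | P1 2-7 | P3 7-11 | P2 11-16 | P0 16-22 |
Completion: P0=22  P1=7  P2=16  P3=11
Finish order: P1 → P3 → P2 → P0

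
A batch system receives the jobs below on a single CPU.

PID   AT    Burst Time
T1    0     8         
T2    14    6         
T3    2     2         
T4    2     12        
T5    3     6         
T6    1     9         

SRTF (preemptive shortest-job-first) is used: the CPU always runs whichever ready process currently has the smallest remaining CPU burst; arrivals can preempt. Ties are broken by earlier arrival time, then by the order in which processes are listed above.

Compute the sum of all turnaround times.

Timeline: | T1 0-2 | T3 2-4 | T1 4-10 | T5 10-16 | T2 16-22 | T6 22-31 | T4 31-43 |
Completion: T1=10  T2=22  T3=4  T4=43  T5=16  T6=31
Turnaround = completion − arrival: T1=10, T2=8, T3=2, T4=41, T5=13, T6=30
Total turnaround = 10 + 8 + 2 + 41 + 13 + 30 = 104

104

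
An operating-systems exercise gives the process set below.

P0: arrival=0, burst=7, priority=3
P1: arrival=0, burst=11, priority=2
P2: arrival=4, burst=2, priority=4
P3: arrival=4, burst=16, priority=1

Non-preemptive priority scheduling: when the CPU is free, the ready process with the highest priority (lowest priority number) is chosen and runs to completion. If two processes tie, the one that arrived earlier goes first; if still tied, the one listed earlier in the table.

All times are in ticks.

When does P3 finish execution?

Schedule: | P1 0-11 | P3 11-27 | P0 27-34 | P2 34-36 |
Completion: P0=34  P1=11  P2=36  P3=27

27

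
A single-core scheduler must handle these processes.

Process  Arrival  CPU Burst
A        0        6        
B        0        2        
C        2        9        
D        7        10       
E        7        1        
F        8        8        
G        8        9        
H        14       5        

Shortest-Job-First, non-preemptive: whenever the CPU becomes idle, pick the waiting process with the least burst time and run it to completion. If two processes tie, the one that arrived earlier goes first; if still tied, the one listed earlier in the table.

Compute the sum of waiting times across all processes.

83

Gantt: | B 0-2 | A 2-8 | E 8-9 | F 9-17 | H 17-22 | C 22-31 | G 31-40 | D 40-50 |
Completion: A=8  B=2  C=31  D=50  E=9  F=17  G=40  H=22
Turnaround (C−A): A=8  B=2  C=29  D=43  E=2  F=9  G=32  H=8
Waiting = turnaround − burst: A=2, B=0, C=20, D=33, E=1, F=1, G=23, H=3
Total waiting = 2 + 0 + 20 + 33 + 1 + 1 + 23 + 3 = 83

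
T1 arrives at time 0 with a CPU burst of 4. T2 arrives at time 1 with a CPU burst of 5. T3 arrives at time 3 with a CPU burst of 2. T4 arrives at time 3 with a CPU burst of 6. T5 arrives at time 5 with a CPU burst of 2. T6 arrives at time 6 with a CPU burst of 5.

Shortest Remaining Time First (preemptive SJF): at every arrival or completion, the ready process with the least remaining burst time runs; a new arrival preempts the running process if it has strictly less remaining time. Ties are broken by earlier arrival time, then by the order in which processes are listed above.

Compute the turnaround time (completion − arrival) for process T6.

Gantt: | T1 0-4 | T3 4-6 | T5 6-8 | T2 8-13 | T6 13-18 | T4 18-24 |
Completion: T1=4  T2=13  T3=6  T4=24  T5=8  T6=18
Turnaround (C−A): T1=4  T2=12  T3=3  T4=21  T5=3  T6=12
Turnaround(T6) = completion − arrival = 18 − 6 = 12

12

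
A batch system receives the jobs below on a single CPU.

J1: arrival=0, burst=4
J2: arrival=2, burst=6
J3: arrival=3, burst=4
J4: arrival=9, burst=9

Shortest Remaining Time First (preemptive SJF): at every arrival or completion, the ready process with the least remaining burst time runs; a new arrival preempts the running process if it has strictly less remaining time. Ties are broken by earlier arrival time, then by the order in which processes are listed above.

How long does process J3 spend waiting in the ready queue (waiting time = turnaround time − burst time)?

Schedule: | J1 0-4 | J3 4-8 | J2 8-14 | J4 14-23 |
Completion: J1=4  J2=14  J3=8  J4=23
Turnaround (C−A): J1=4  J2=12  J3=5  J4=14
Waiting(J3) = turnaround − burst = 5 − 4 = 1

1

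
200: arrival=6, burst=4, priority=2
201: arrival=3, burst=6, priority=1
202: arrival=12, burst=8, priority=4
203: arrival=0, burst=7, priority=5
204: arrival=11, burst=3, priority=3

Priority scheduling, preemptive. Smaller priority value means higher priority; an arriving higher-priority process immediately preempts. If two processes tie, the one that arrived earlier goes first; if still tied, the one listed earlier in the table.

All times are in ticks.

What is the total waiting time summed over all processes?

Timeline: | 203 0-3 | 201 3-9 | 200 9-13 | 204 13-16 | 202 16-24 | 203 24-28 |
Completion: 200=13  201=9  202=24  203=28  204=16
Turnaround (C−A): 200=7  201=6  202=12  203=28  204=5
Waiting = turnaround − burst: 200=3, 201=0, 202=4, 203=21, 204=2
Total waiting = 3 + 0 + 4 + 21 + 2 = 30

30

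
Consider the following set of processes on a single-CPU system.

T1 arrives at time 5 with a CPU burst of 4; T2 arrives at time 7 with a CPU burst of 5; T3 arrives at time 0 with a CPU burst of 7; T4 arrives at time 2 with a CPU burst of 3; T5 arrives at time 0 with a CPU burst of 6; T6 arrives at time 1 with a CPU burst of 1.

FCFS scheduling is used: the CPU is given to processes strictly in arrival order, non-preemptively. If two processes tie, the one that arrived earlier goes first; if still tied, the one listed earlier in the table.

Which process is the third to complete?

Timeline: | T3 0-7 | T5 7-13 | T6 13-14 | T4 14-17 | T1 17-21 | T2 21-26 |
Completion: T1=21  T2=26  T3=7  T4=17  T5=13  T6=14
Finish order: T3 → T5 → T6 → T4 → T1 → T2

T6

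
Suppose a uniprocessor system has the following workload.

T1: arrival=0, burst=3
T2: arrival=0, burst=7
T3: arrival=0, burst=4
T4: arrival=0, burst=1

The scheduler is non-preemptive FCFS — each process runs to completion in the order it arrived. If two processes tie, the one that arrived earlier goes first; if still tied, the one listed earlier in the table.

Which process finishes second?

Gantt: | T1 0-3 | T2 3-10 | T3 10-14 | T4 14-15 |
Completion: T1=3  T2=10  T3=14  T4=15
Finish order: T1 → T2 → T3 → T4

T2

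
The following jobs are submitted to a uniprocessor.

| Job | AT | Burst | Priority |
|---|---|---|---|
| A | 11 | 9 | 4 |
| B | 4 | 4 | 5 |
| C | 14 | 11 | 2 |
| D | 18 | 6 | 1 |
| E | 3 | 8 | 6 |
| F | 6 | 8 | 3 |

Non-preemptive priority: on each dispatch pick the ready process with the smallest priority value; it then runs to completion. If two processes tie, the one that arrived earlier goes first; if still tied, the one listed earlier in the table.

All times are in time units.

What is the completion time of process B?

Timeline: | idle 0-3 | E 3-11 | F 11-19 | D 19-25 | C 25-36 | A 36-45 | B 45-49 |
Completion: A=45  B=49  C=36  D=25  E=11  F=19

49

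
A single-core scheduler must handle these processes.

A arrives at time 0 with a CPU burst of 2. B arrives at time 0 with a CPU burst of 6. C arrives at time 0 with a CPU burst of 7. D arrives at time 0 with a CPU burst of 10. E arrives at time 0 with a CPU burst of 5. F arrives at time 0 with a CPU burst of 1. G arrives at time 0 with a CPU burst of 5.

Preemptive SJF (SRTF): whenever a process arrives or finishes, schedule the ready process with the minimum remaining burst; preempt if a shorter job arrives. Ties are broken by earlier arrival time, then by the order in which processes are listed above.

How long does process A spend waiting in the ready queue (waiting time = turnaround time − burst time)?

Schedule: | F 0-1 | A 1-3 | E 3-8 | G 8-13 | B 13-19 | C 19-26 | D 26-36 |
Completion: A=3  B=19  C=26  D=36  E=8  F=1  G=13
Turnaround (C−A): A=3  B=19  C=26  D=36  E=8  F=1  G=13
Waiting(A) = turnaround − burst = 3 − 2 = 1

1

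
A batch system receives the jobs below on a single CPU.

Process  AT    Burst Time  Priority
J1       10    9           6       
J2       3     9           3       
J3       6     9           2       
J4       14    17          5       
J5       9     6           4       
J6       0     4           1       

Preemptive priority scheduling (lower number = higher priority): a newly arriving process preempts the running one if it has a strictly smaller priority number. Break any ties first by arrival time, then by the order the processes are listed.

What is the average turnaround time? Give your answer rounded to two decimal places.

21.00

Gantt: | J6 0-4 | J2 4-6 | J3 6-15 | J2 15-22 | J5 22-28 | J4 28-45 | J1 45-54 |
Completion: J1=54  J2=22  J3=15  J4=45  J5=28  J6=4
Turnaround (C−A): J1=44  J2=19  J3=9  J4=31  J5=19  J6=4
Turnaround times: J1=44, J2=19, J3=9, J4=31, J5=19, J6=4
Average turnaround = (44+19+9+31+19+4) / 6 = 126/6 = 21.00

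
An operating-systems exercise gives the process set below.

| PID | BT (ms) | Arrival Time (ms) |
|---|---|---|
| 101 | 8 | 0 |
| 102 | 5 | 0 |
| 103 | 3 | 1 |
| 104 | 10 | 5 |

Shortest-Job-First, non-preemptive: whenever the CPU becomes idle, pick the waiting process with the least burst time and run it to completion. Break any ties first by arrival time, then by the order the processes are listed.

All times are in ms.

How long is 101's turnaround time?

Gantt: | 102 0-5 | 103 5-8 | 101 8-16 | 104 16-26 |
Completion: 101=16  102=5  103=8  104=26
Turnaround(101) = completion − arrival = 16 − 0 = 16

16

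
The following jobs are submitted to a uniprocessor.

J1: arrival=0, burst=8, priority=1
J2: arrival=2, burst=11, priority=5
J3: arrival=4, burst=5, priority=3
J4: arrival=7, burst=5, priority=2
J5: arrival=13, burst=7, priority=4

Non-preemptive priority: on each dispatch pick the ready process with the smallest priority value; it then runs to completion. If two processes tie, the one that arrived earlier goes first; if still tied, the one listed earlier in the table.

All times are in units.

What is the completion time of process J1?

Schedule: | J1 0-8 | J4 8-13 | J3 13-18 | J5 18-25 | J2 25-36 |
Completion: J1=8  J2=36  J3=18  J4=13  J5=25
Turnaround (C−A): J1=8  J2=34  J3=14  J4=6  J5=12

8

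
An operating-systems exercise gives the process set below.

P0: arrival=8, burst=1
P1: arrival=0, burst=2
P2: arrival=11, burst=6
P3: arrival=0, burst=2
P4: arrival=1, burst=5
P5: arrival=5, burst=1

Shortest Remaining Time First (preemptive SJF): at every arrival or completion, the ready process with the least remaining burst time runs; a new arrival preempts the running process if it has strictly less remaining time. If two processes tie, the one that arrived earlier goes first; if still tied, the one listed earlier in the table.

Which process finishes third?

P5

Timeline: | P1 0-2 | P3 2-4 | P4 4-5 | P5 5-6 | P4 6-8 | P0 8-9 | P4 9-11 | P2 11-17 |
Completion: P0=9  P1=2  P2=17  P3=4  P4=11  P5=6
Finish order: P1 → P3 → P5 → P0 → P4 → P2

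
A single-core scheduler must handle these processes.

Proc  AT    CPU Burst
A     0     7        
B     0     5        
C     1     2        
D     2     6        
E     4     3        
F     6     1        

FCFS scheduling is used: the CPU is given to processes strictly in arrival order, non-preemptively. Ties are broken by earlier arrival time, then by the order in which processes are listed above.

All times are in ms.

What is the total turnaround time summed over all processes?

Gantt: | A 0-7 | B 7-12 | C 12-14 | D 14-20 | E 20-23 | F 23-24 |
Completion: A=7  B=12  C=14  D=20  E=23  F=24
Turnaround = completion − arrival: A=7, B=12, C=13, D=18, E=19, F=18
Total turnaround = 7 + 12 + 13 + 18 + 19 + 18 = 87

87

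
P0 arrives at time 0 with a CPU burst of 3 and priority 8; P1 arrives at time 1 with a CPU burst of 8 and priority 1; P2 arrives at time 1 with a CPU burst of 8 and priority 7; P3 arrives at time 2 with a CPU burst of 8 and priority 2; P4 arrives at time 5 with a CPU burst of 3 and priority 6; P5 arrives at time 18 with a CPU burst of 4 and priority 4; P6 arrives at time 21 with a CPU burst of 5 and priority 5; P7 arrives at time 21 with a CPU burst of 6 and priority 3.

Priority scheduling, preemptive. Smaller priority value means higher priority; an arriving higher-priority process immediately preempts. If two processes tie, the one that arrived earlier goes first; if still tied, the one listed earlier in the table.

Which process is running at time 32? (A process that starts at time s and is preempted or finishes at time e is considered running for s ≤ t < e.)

Timeline: | P0 0-1 | P1 1-9 | P3 9-17 | P4 17-18 | P5 18-21 | P7 21-27 | P5 27-28 | P6 28-33 | P4 33-35 | P2 35-43 | P0 43-45 |
Completion: P0=45  P1=9  P2=43  P3=17  P4=35  P5=28  P6=33  P7=27

P6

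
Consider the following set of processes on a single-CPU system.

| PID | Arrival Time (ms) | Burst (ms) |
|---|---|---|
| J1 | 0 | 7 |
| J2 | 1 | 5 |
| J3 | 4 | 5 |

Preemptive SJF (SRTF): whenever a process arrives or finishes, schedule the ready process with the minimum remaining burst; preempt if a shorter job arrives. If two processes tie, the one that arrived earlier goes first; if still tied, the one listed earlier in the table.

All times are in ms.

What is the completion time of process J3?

Gantt: | J1 0-1 | J2 1-6 | J3 6-11 | J1 11-17 |
Completion: J1=17  J2=6  J3=11
Turnaround (C−A): J1=17  J2=5  J3=7

11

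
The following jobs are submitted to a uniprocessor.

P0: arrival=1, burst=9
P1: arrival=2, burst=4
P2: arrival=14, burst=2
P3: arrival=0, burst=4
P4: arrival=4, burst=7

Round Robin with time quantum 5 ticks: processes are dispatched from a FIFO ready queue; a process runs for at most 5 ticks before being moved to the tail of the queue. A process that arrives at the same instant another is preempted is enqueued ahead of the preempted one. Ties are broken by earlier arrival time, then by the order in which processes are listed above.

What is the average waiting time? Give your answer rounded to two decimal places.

Gantt: | P3 0-4 | P0 4-9 | P1 9-13 | P4 13-18 | P0 18-22 | P2 22-24 | P4 24-26 |
Completion: P0=22  P1=13  P2=24  P3=4  P4=26
Turnaround (C−A): P0=21  P1=11  P2=10  P3=4  P4=22
Waiting times: P0=12, P1=7, P2=8, P3=0, P4=15
Average waiting = (12+7+8+0+15) / 5 = 42/5 = 8.40

8.40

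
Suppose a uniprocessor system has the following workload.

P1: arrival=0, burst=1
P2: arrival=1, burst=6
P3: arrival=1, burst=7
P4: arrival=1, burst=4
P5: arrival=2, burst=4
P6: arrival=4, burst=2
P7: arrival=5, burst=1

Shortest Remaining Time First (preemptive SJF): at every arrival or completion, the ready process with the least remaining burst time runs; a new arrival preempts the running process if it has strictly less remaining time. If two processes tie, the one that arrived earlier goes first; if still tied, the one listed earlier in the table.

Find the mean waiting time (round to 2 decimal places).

5.14

Timeline: | P1 0-1 | P4 1-5 | P7 5-6 | P6 6-8 | P5 8-12 | P2 12-18 | P3 18-25 |
Completion: P1=1  P2=18  P3=25  P4=5  P5=12  P6=8  P7=6
Turnaround (C−A): P1=1  P2=17  P3=24  P4=4  P5=10  P6=4  P7=1
Waiting times: P1=0, P2=11, P3=17, P4=0, P5=6, P6=2, P7=0
Average waiting = (0+11+17+0+6+2+0) / 7 = 36/7 = 5.14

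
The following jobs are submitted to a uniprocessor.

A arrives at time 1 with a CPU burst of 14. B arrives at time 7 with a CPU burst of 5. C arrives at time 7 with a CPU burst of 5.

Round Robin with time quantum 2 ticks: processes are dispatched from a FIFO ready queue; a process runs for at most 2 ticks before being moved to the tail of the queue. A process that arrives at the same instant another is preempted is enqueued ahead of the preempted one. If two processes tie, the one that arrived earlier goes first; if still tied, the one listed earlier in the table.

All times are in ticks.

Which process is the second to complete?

C

Schedule: | idle 0-1 | A 1-7 | B 7-9 | C 9-11 | A 11-13 | B 13-15 | C 15-17 | A 17-19 | B 19-20 | C 20-21 | A 21-25 |
Completion: A=25  B=20  C=21
Finish order: B → C → A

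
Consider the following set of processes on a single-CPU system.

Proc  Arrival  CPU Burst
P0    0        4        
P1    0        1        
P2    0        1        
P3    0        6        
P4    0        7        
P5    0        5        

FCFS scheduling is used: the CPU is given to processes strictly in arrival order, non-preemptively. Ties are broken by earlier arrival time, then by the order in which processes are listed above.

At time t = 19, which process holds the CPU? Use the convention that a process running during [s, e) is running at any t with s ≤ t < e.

Schedule: | P0 0-4 | P1 4-5 | P2 5-6 | P3 6-12 | P4 12-19 | P5 19-24 |
Completion: P0=4  P1=5  P2=6  P3=12  P4=19  P5=24
Turnaround (C−A): P0=4  P1=5  P2=6  P3=12  P4=19  P5=24

P5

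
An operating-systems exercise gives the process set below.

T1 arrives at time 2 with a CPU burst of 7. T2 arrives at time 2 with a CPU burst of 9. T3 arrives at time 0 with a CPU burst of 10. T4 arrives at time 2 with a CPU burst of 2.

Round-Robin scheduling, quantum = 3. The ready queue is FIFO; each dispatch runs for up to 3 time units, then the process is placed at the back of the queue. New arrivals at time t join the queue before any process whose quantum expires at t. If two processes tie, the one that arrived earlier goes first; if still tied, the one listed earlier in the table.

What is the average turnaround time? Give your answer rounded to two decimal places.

Schedule: | T3 0-3 | T1 3-6 | T2 6-9 | T4 9-11 | T3 11-14 | T1 14-17 | T2 17-20 | T3 20-23 | T1 23-24 | T2 24-27 | T3 27-28 |
Completion: T1=24  T2=27  T3=28  T4=11
Turnaround (C−A): T1=22  T2=25  T3=28  T4=9
Turnaround times: T1=22, T2=25, T3=28, T4=9
Average turnaround = (22+25+28+9) / 4 = 84/4 = 21.00

21.00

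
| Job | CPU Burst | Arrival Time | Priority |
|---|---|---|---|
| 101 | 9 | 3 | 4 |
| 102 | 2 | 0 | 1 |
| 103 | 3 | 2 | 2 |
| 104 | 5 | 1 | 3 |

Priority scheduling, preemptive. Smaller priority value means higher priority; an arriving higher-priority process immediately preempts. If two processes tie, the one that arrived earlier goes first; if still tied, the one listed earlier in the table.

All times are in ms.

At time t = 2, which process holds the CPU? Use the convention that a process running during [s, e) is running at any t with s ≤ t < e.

103

Timeline: | 102 0-2 | 103 2-5 | 104 5-10 | 101 10-19 |
Completion: 101=19  102=2  103=5  104=10
Turnaround (C−A): 101=16  102=2  103=3  104=9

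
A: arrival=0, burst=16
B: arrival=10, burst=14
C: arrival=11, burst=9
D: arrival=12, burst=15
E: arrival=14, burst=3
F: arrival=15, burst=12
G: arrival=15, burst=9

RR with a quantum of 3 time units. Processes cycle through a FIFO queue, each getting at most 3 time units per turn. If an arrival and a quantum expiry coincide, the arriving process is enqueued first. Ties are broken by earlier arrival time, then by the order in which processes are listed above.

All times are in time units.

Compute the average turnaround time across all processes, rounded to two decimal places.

48.29

Schedule: | A 0-12 | B 12-15 | C 15-18 | D 18-21 | A 21-24 | E 24-27 | F 27-30 | G 30-33 | B 33-36 | C 36-39 | D 39-42 | A 42-43 | F 43-46 | G 46-49 | B 49-52 | C 52-55 | D 55-58 | F 58-61 | G 61-64 | B 64-67 | D 67-70 | F 70-73 | B 73-75 | D 75-78 |
Completion: A=43  B=75  C=55  D=78  E=27  F=73  G=64
Turnaround (C−A): A=43  B=65  C=44  D=66  E=13  F=58  G=49
Turnaround times: A=43, B=65, C=44, D=66, E=13, F=58, G=49
Average turnaround = (43+65+44+66+13+58+49) / 7 = 338/7 = 48.29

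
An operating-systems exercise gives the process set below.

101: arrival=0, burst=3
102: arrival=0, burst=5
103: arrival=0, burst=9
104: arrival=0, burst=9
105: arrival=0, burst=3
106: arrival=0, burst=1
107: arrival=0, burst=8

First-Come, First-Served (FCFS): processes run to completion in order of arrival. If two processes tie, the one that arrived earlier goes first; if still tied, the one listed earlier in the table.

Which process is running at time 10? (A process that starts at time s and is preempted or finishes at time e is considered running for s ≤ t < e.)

Schedule: | 101 0-3 | 102 3-8 | 103 8-17 | 104 17-26 | 105 26-29 | 106 29-30 | 107 30-38 |
Completion: 101=3  102=8  103=17  104=26  105=29  106=30  107=38

103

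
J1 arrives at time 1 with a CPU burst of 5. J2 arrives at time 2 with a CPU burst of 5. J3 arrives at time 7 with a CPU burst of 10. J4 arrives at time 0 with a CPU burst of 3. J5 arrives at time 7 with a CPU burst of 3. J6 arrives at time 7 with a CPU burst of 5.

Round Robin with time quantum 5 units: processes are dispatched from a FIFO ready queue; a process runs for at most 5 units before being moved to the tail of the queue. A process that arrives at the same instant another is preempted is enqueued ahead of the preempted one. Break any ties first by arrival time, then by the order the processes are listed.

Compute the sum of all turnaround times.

78

Schedule: | J4 0-3 | J1 3-8 | J2 8-13 | J3 13-18 | J5 18-21 | J6 21-26 | J3 26-31 |
Completion: J1=8  J2=13  J3=31  J4=3  J5=21  J6=26
Turnaround (C−A): J1=7  J2=11  J3=24  J4=3  J5=14  J6=19
Turnaround = completion − arrival: J1=7, J2=11, J3=24, J4=3, J5=14, J6=19
Total turnaround = 7 + 11 + 24 + 3 + 14 + 19 = 78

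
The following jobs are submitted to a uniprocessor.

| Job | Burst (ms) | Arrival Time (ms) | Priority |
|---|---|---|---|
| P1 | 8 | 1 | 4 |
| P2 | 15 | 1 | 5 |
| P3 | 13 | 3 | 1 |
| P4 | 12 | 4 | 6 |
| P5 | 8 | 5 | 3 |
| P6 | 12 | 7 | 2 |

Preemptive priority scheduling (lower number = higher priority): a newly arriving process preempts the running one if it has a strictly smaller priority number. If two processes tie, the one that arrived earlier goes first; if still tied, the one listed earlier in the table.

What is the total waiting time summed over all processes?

159

Timeline: | idle 0-1 | P1 1-3 | P3 3-16 | P6 16-28 | P5 28-36 | P1 36-42 | P2 42-57 | P4 57-69 |
Completion: P1=42  P2=57  P3=16  P4=69  P5=36  P6=28
Waiting = turnaround − burst: P1=33, P2=41, P3=0, P4=53, P5=23, P6=9
Total waiting = 33 + 41 + 0 + 53 + 23 + 9 = 159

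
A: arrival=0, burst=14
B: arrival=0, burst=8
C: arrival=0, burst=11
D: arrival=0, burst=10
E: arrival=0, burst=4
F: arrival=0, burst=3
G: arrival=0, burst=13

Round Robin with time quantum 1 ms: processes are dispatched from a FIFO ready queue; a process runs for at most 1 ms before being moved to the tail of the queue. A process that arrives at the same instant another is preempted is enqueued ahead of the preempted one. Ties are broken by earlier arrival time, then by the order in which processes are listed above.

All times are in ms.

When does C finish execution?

Gantt: | A 0-1 | B 1-2 | C 2-3 | D 3-4 | E 4-5 | F 5-6 | G 6-7 | A 7-8 | B 8-9 | C 9-10 | D 10-11 | E 11-12 | F 12-13 | G 13-14 | A 14-15 | B 15-16 | C 16-17 | D 17-18 | E 18-19 | F 19-20 | G 20-21 | A 21-22 | B 22-23 | C 23-24 | D 24-25 | E 25-26 | G 26-27 | A 27-28 | B 28-29 | C 29-30 | D 30-31 | G 31-32 | A 32-33 | B 33-34 | C 34-35 | D 35-36 | G 36-37 | A 37-38 | B 38-39 | C 39-40 | D 40-41 | G 41-42 | A 42-43 | B 43-44 | C 44-45 | D 45-46 | G 46-47 | A 47-48 | C 48-49 | D 49-50 | G 50-51 | A 51-52 | C 52-53 | D 53-54 | G 54-55 | A 55-56 | C 56-57 | G 57-58 | A 58-59 | G 59-60 | A 60-61 | G 61-62 | A 62-63 |
Completion: A=63  B=44  C=57  D=54  E=26  F=20  G=62
Turnaround (C−A): A=63  B=44  C=57  D=54  E=26  F=20  G=62

57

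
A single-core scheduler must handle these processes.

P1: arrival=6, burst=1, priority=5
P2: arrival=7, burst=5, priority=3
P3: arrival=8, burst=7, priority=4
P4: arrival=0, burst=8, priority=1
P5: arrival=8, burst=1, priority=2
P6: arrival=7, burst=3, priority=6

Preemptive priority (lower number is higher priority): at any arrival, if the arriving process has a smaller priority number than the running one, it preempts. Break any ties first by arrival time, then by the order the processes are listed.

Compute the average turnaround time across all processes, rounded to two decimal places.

10.50

Schedule: | P4 0-8 | P5 8-9 | P2 9-14 | P3 14-21 | P1 21-22 | P6 22-25 |
Completion: P1=22  P2=14  P3=21  P4=8  P5=9  P6=25
Turnaround (C−A): P1=16  P2=7  P3=13  P4=8  P5=1  P6=18
Turnaround times: P1=16, P2=7, P3=13, P4=8, P5=1, P6=18
Average turnaround = (16+7+13+8+1+18) / 6 = 63/6 = 10.50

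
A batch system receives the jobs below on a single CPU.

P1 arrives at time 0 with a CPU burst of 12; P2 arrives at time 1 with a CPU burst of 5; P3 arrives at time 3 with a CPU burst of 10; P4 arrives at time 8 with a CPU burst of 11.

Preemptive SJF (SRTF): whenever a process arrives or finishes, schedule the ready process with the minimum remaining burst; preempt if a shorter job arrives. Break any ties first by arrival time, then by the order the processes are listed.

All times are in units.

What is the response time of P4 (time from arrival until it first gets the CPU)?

19

Gantt: | P1 0-1 | P2 1-6 | P3 6-16 | P1 16-27 | P4 27-38 |
Completion: P1=27  P2=6  P3=16  P4=38
Response(P4) = first start − arrival = 27 − 8 = 19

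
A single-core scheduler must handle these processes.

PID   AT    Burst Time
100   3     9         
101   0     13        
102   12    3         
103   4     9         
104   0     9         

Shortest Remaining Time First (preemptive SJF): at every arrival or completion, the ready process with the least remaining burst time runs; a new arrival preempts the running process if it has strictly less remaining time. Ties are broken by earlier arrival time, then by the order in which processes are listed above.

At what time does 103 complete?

30

Gantt: | 104 0-9 | 100 9-12 | 102 12-15 | 100 15-21 | 103 21-30 | 101 30-43 |
Completion: 100=21  101=43  102=15  103=30  104=9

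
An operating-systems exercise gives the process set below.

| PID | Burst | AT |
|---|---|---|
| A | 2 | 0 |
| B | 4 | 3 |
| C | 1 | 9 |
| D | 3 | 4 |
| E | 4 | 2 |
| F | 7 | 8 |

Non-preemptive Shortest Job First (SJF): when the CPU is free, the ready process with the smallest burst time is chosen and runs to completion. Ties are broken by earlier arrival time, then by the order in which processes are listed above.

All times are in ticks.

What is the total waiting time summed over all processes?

Timeline: | A 0-2 | E 2-6 | D 6-9 | C 9-10 | B 10-14 | F 14-21 |
Completion: A=2  B=14  C=10  D=9  E=6  F=21
Turnaround (C−A): A=2  B=11  C=1  D=5  E=4  F=13
Waiting = turnaround − burst: A=0, B=7, C=0, D=2, E=0, F=6
Total waiting = 0 + 7 + 0 + 2 + 0 + 6 = 15

15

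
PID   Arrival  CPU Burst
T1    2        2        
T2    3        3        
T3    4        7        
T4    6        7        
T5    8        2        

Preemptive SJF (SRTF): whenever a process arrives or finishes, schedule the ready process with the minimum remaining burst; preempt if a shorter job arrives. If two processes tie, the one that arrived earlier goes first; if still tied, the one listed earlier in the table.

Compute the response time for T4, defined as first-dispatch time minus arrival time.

Schedule: | idle 0-2 | T1 2-4 | T2 4-7 | T3 7-8 | T5 8-10 | T3 10-16 | T4 16-23 |
Completion: T1=4  T2=7  T3=16  T4=23  T5=10
Response(T4) = first start − arrival = 16 − 6 = 10

10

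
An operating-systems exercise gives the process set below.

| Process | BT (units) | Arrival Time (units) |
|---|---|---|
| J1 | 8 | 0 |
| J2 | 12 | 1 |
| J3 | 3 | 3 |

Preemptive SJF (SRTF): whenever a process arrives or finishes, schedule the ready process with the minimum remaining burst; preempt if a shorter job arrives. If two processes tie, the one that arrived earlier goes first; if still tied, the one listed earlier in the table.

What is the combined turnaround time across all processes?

36

Gantt: | J1 0-3 | J3 3-6 | J1 6-11 | J2 11-23 |
Completion: J1=11  J2=23  J3=6
Turnaround (C−A): J1=11  J2=22  J3=3
Turnaround = completion − arrival: J1=11, J2=22, J3=3
Total turnaround = 11 + 22 + 3 = 36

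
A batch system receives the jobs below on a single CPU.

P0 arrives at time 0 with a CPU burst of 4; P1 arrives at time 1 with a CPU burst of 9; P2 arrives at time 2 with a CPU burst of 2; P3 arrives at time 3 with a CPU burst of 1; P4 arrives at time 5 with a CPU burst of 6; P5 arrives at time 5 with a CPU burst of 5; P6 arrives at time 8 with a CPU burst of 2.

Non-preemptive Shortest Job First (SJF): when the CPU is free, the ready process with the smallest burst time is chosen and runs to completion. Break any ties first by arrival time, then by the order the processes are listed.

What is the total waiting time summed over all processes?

38

Gantt: | P0 0-4 | P3 4-5 | P2 5-7 | P5 7-12 | P6 12-14 | P4 14-20 | P1 20-29 |
Completion: P0=4  P1=29  P2=7  P3=5  P4=20  P5=12  P6=14
Turnaround (C−A): P0=4  P1=28  P2=5  P3=2  P4=15  P5=7  P6=6
Waiting = turnaround − burst: P0=0, P1=19, P2=3, P3=1, P4=9, P5=2, P6=4
Total waiting = 0 + 19 + 3 + 1 + 9 + 2 + 4 = 38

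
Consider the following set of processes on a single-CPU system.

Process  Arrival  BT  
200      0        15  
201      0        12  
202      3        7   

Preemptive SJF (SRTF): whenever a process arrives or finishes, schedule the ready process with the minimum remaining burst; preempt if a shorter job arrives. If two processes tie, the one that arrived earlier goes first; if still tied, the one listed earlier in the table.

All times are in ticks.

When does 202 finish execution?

Gantt: | 201 0-3 | 202 3-10 | 201 10-19 | 200 19-34 |
Completion: 200=34  201=19  202=10

10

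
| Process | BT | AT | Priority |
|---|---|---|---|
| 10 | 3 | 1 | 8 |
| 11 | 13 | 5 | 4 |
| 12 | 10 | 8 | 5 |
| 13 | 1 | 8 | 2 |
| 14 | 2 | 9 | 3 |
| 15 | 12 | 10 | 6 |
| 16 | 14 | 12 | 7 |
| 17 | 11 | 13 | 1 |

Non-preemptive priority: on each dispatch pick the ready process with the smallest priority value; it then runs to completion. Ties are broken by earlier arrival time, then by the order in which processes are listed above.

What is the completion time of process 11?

Schedule: | idle 0-1 | 10 1-4 | idle 4-5 | 11 5-18 | 17 18-29 | 13 29-30 | 14 30-32 | 12 32-42 | 15 42-54 | 16 54-68 |
Completion: 10=4  11=18  12=42  13=30  14=32  15=54  16=68  17=29
Turnaround (C−A): 10=3  11=13  12=34  13=22  14=23  15=44  16=56  17=16

18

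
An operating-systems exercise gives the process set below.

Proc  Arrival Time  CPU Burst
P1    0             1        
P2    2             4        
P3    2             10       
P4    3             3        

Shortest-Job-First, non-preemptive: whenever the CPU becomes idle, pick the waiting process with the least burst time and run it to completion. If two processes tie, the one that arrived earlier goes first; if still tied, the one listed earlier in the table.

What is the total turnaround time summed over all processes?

Schedule: | P1 0-1 | idle 1-2 | P2 2-6 | P4 6-9 | P3 9-19 |
Completion: P1=1  P2=6  P3=19  P4=9
Turnaround (C−A): P1=1  P2=4  P3=17  P4=6
Turnaround = completion − arrival: P1=1, P2=4, P3=17, P4=6
Total turnaround = 1 + 4 + 17 + 6 = 28

28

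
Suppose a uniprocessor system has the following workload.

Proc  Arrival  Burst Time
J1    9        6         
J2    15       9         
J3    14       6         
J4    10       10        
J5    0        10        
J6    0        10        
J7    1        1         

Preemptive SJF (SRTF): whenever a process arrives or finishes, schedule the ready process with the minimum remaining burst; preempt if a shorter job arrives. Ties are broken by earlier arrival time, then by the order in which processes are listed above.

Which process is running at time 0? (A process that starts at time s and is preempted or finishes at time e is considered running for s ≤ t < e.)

Timeline: | J5 0-1 | J7 1-2 | J5 2-11 | J1 11-17 | J3 17-23 | J2 23-32 | J6 32-42 | J4 42-52 |
Completion: J1=17  J2=32  J3=23  J4=52  J5=11  J6=42  J7=2

J5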